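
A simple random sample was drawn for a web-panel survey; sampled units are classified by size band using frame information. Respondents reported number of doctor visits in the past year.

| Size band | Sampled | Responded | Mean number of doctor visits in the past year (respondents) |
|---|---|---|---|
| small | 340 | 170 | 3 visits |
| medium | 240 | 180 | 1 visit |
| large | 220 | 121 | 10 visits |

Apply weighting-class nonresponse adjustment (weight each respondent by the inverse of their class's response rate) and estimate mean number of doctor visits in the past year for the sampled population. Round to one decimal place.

4.3

Response rates by class: small 170/340 = 50%, medium 180/240 = 75%, large 121/220 = 55%.
Weighting each respondent by the inverse class response rate inflates each class back to its sampled size, so the class weight is n_sampled:
  small: 340 × 3 = 1020
  medium: 240 × 1 = 240
  large: 220 × 10 = 2200
Adjusted estimate = 3460 / 800 = 4.325 → 4.3.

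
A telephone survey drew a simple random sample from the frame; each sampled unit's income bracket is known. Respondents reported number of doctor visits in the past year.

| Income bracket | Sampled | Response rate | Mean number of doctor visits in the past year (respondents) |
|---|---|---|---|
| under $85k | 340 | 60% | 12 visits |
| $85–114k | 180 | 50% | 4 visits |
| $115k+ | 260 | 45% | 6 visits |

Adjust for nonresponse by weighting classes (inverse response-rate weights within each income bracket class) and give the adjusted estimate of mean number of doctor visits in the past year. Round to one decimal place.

Inverse-response-rate weighting restores each class to its sampled count, so class totals weight by n_sampled:
  under $85k: 340 × 12 = 4080
  $85–114k: 180 × 4 = 720
  $115k+: 260 × 6 = 1560
Adjusted estimate = 6360 / 780 = 8.15385 → 8.2.

8.2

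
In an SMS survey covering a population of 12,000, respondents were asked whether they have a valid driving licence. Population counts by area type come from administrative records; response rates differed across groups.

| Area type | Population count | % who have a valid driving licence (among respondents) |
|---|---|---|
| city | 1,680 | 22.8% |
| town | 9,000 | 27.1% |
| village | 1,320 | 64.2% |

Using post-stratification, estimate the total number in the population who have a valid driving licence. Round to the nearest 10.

Apply each group's respondent rate to its population count:
  city: 1,680 × 22.8% = 383.04
  town: 9,000 × 27.1% = 2439
  village: 1,320 × 64.2% = 847.44
Estimated total = 3669.48 → 3,670.

3,670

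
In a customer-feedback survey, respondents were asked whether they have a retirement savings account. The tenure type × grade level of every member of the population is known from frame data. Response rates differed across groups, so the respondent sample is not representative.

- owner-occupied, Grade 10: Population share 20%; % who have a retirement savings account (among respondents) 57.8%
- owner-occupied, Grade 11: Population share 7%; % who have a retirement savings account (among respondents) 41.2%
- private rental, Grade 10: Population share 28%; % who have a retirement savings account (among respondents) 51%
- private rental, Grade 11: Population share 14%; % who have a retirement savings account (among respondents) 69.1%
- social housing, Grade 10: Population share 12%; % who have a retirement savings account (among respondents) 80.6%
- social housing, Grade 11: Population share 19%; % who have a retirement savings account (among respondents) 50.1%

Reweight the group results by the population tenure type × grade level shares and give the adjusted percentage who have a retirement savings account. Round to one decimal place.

57.6%

Each cell contributes population-share × respondent value:
  owner-occupied, Grade 10: 0.2 × 57.8 = 11.56
  owner-occupied, Grade 11: 0.07 × 41.2 = 2.884
  private rental, Grade 10: 0.28 × 51 = 14.28
  private rental, Grade 11: 0.14 × 69.1 = 9.674
  social housing, Grade 10: 0.12 × 80.6 = 9.672
  social housing, Grade 11: 0.19 × 50.1 = 9.519
Post-stratified estimate = 57.589 → 57.6%.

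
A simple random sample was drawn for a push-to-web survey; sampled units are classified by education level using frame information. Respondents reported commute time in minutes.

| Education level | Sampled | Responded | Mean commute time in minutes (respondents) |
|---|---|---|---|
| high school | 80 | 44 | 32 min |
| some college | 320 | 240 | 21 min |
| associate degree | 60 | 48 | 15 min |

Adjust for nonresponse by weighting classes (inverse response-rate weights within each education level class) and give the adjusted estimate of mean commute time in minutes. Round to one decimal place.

22.1

Response rates by class: high school 44/80 = 55%, some college 240/320 = 75%, associate degree 48/60 = 80%.
With weight = n_sampled/n_responded per class, the weighted class total is n_sampled:
  high school: 80 × 32 = 2560
  some college: 320 × 21 = 6720
  associate degree: 60 × 15 = 900
Adjusted estimate = 10,180 / 460 = 22.1304 → 22.1.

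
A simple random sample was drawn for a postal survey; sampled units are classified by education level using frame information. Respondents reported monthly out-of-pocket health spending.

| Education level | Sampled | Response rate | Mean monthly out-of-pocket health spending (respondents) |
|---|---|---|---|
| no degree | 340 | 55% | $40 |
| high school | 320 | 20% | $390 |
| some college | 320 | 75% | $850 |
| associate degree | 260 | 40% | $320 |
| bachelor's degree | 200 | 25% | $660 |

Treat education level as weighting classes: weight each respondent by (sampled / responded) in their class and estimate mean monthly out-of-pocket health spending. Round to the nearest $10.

Each respondent's weight = sampled/responded in their class; summing within a class gives n_sampled, so:
  no degree: 340 × 40 = 13,600
  high school: 320 × 390 = 124,800
  some college: 320 × 850 = 272,000
  associate degree: 260 × 320 = 83,200
  bachelor's degree: 200 × 660 = 132,000
Adjusted estimate = 625,600 / 1,440 = 434.444 → $430.

$430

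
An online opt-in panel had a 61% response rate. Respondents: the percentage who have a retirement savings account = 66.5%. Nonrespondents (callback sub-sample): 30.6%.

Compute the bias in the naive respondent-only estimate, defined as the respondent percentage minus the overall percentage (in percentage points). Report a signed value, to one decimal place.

+14.0 percentage points

Nonresponse fraction = 1 − 0.61 = 0.39.
Bias = (nonresponse fraction) × (respondent percentage − nonrespondent percentage)
     = 0.39 × (66.5 − 30.6) = 0.39 × 35.9 = 14.001.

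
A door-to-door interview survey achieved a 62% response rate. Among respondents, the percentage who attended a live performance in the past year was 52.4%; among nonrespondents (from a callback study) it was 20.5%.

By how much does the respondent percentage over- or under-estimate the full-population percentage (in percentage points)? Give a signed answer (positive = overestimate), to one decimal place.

Nonresponse fraction = 1 − 0.62 = 0.38.
Bias = (nonresponse fraction) × (respondent percentage − nonrespondent percentage)
     = 0.38 × (52.4 − 20.5) = 0.38 × 31.9 = 12.122.

+12.1 percentage points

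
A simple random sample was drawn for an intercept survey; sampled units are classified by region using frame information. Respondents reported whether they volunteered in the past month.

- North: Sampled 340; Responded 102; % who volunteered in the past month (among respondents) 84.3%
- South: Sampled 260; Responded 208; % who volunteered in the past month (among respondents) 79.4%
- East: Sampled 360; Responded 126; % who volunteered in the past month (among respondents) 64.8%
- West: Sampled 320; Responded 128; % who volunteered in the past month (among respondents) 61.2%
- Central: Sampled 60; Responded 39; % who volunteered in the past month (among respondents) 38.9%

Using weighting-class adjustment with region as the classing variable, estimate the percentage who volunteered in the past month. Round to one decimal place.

70.6%

Class response rates: North 102/340 = 30%, South 208/260 = 80%, East 126/360 = 35%, West 128/320 = 40%, Central 39/60 = 65%.
With weight = n_sampled/n_responded per class, the weighted class total is n_sampled:
  North: 340 × 84.3 = 28,662
  South: 260 × 79.4 = 20,644
  East: 360 × 64.8 = 23,328
  West: 320 × 61.2 = 19,584
  Central: 60 × 38.9 = 2334
Adjusted estimate = 94,552 / 1,340 = 70.5612 → 70.6%.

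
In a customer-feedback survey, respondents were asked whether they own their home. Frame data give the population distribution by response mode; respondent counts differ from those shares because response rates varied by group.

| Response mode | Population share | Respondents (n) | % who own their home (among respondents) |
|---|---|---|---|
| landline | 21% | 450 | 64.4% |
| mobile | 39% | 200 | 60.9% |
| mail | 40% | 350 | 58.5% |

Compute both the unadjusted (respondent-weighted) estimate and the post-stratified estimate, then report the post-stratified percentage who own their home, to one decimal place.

60.7%

Unadjusted (pooled respondent) estimate weights by respondent counts:
  (450/1000)×64.4 + (200/1000)×60.9 + (350/1000)×58.5 = 61.635%
Reweighting by population response mode shares:
  0.21×64.4 + 0.39×60.9 + 0.4×58.5 = 60.675%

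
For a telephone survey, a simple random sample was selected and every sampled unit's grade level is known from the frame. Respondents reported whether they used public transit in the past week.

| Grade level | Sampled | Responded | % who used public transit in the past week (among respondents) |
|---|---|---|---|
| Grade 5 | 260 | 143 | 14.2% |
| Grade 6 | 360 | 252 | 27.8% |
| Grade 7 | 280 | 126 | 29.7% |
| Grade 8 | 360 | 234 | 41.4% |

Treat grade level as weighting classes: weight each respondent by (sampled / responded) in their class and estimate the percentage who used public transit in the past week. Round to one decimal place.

29.3%

Response rates by class: Grade 5 143/260 = 55%, Grade 6 252/360 = 70%, Grade 7 126/280 = 45%, Grade 8 234/360 = 65%.
Inverse-response-rate weighting restores each class to its sampled count, so class totals weight by n_sampled:
  Grade 5: 260 × 14.2 = 3692
  Grade 6: 360 × 27.8 = 10,008
  Grade 7: 280 × 29.7 = 8316
  Grade 8: 360 × 41.4 = 14,904
Adjusted estimate = 36,920 / 1,260 = 29.3016 → 29.3%.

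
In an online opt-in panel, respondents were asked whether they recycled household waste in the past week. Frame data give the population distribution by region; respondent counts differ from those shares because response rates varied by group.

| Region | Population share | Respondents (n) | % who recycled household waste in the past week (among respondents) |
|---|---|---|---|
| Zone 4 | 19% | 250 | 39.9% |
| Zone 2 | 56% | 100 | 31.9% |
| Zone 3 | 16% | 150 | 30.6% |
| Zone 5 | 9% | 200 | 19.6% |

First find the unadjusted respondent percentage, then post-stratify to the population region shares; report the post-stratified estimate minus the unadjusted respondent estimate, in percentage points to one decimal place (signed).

+1.1 percentage points

Unadjusted (pooled respondent) estimate weights by respondent counts:
  (250/700)×39.9 + (100/700)×31.9 + (150/700)×30.6 + (200/700)×19.6 = 30.9643%
Reweighting by population region shares:
  0.19×39.9 + 0.56×31.9 + 0.16×30.6 + 0.09×19.6 = 32.105%
Difference = 32.105 − 30.9643 = 1.1407 pp.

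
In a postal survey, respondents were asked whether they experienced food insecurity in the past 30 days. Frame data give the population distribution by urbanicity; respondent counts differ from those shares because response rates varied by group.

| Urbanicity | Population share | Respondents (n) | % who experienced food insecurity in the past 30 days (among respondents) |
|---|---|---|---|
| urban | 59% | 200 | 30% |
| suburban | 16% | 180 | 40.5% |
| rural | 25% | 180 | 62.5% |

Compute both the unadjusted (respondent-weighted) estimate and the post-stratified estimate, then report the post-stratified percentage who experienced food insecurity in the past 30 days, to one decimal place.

Without adjustment, the pooled respondent share is:
  (200/560)×30 + (180/560)×40.5 + (180/560)×62.5 = 43.8214%
Reweighting by population urbanicity shares:
  0.59×30 + 0.16×40.5 + 0.25×62.5 = 39.805%

39.8%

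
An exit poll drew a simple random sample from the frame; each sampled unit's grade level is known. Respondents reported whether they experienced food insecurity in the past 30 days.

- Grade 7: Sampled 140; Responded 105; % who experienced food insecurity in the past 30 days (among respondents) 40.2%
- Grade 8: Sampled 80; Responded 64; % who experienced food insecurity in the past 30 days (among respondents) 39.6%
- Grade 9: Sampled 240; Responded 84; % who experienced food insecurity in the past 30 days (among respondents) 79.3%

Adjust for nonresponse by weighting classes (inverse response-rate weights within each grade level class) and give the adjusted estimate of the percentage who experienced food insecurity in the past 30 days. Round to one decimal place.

60.5%

Response rates by class: Grade 7 105/140 = 75%, Grade 8 64/80 = 80%, Grade 9 84/240 = 35%.
Weighting each respondent by the inverse class response rate inflates each class back to its sampled size, so the class weight is n_sampled:
  Grade 7: 140 × 40.2 = 5628
  Grade 8: 80 × 39.6 = 3168
  Grade 9: 240 × 79.3 = 19,032
Adjusted estimate = 27,828 / 460 = 60.4957 → 60.5%.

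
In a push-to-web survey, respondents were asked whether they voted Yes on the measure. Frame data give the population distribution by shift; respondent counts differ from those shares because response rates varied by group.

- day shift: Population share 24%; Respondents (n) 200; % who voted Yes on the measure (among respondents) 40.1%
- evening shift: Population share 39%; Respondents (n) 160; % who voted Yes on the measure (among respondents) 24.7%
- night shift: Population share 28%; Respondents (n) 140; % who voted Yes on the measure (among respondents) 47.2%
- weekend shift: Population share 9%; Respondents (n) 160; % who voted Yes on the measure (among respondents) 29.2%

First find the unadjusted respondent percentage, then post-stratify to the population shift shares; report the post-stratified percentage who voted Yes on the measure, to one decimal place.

35.1%

Naive respondent-only estimate (weights = respondent counts):
  (200/660)×40.1 + (160/660)×24.7 + (140/660)×47.2 + (160/660)×29.2 = 35.2303%
Post-stratifying to population shares instead:
  0.24×40.1 + 0.39×24.7 + 0.28×47.2 + 0.09×29.2 = 35.101%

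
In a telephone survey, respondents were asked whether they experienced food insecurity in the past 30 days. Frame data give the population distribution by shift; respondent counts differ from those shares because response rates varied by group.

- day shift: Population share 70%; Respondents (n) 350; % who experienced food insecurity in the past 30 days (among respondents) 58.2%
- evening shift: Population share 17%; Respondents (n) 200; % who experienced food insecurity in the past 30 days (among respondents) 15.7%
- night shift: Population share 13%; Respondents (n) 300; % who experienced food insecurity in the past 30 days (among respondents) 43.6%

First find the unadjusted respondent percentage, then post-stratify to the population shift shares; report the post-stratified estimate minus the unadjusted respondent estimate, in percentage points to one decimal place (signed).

Without adjustment, the pooled respondent share is:
  (350/850)×58.2 + (200/850)×15.7 + (300/850)×43.6 = 43.0471%
Reweighting by population shift shares:
  0.7×58.2 + 0.17×15.7 + 0.13×43.6 = 49.077%
Difference = 49.077 − 43.0471 = 6.0299 pp.

+6.0 percentage points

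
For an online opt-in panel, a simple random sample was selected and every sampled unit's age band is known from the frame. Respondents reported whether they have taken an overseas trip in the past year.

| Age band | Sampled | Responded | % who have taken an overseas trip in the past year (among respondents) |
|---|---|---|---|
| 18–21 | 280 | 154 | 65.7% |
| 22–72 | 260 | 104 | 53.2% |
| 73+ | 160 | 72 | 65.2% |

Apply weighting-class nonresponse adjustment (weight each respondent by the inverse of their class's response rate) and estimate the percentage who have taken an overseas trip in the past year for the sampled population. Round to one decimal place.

Response rates by class: 18–21 154/280 = 55%, 22–72 104/260 = 40%, 73+ 72/160 = 45%.
Inverse-response-rate weighting restores each class to its sampled count, so class totals weight by n_sampled:
  18–21: 280 × 65.7 = 18,396
  22–72: 260 × 53.2 = 13,832
  73+: 160 × 65.2 = 10,432
Adjusted estimate = 42,660 / 700 = 60.9429 → 60.9%.

60.9%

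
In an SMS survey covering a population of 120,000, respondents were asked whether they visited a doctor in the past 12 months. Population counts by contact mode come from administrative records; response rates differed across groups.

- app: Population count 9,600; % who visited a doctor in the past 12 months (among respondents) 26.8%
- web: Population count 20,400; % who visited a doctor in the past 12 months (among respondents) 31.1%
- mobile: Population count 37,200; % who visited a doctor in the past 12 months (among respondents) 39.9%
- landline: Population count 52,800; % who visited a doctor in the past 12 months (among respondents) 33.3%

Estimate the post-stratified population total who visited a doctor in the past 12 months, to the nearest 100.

41,300

Each cell contributes its population count × the respondent rate:
  app: 9,600 × 26.8% = 2572.8
  web: 20,400 × 31.1% = 6344.4
  mobile: 37,200 × 39.9% = 14842.8
  landline: 52,800 × 33.3% = 17582.4
Estimated total = 41342.4 → 41,300.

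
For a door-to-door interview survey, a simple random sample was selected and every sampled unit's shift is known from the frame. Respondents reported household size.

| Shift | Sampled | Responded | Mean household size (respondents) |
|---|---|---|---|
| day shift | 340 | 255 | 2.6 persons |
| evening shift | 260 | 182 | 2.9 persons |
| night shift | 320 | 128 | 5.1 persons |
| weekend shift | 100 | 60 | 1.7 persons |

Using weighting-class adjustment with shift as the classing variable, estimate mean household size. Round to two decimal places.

Response rates by class: day shift 255/340 = 75%, evening shift 182/260 = 70%, night shift 128/320 = 40%, weekend shift 60/100 = 60%.
Each respondent's weight = sampled/responded in their class; summing within a class gives n_sampled, so:
  day shift: 340 × 2.6 = 884
  evening shift: 260 × 2.9 = 754
  night shift: 320 × 5.1 = 1632
  weekend shift: 100 × 1.7 = 170
Adjusted estimate = 3440 / 1,020 = 3.37255 → 3.37.

3.37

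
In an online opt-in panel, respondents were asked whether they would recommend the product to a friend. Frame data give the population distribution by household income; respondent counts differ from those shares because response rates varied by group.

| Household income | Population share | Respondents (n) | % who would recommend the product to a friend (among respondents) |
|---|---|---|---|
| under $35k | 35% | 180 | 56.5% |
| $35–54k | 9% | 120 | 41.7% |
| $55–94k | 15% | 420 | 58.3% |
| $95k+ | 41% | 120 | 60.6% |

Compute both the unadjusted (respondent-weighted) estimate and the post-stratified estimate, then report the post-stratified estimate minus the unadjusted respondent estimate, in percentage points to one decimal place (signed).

Naive respondent-only estimate (weights = respondent counts):
  (180/840)×56.5 + (120/840)×41.7 + (420/840)×58.3 + (120/840)×60.6 = 55.8714%
Reweighting by population household income shares:
  0.35×56.5 + 0.09×41.7 + 0.15×58.3 + 0.41×60.6 = 57.119%
Difference = 57.119 − 55.8714 = 1.2476 pp.

+1.2 percentage points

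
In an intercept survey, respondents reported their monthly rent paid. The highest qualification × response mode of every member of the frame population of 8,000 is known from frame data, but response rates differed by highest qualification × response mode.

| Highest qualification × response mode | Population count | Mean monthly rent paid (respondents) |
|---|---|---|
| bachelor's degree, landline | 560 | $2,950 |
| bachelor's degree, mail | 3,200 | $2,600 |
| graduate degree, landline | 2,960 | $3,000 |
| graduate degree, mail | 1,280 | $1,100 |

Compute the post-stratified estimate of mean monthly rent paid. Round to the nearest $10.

Each cell contributes population-share × respondent value:
  bachelor's degree, landline: (560/8,000) × 2950 = 206.5
  bachelor's degree, mail: (3,200/8,000) × 2600 = 1040
  graduate degree, landline: (2,960/8,000) × 3000 = 1110
  graduate degree, mail: (1,280/8,000) × 1100 = 176
Post-stratified estimate = 2532.5 → $2,530.

$2,530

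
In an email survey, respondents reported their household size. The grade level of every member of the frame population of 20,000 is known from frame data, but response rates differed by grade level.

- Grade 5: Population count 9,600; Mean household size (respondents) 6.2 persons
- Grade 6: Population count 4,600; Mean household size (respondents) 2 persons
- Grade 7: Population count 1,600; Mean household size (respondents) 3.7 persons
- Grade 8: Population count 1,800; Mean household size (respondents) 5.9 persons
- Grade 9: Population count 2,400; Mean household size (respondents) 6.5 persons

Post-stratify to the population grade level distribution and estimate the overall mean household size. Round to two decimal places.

5.04

Each cell contributes population-share × respondent value:
  Grade 5: (9,600/20,000) × 6.2 = 2.976
  Grade 6: (4,600/20,000) × 2 = 0.46
  Grade 7: (1,600/20,000) × 3.7 = 0.296
  Grade 8: (1,800/20,000) × 5.9 = 0.531
  Grade 9: (2,400/20,000) × 6.5 = 0.78
Post-stratified estimate = 5.043 → 5.04.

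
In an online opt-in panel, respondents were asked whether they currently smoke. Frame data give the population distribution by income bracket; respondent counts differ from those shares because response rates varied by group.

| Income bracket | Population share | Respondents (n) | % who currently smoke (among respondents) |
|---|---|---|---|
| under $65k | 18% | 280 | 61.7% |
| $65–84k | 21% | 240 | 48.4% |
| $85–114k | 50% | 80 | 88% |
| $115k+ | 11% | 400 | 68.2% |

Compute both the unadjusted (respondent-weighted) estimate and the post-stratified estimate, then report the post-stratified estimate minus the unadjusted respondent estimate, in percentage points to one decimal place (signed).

+9.6 percentage points

Without adjustment, the pooled respondent share is:
  (280/1000)×61.7 + (240/1000)×48.4 + (80/1000)×88 + (400/1000)×68.2 = 63.212%
Reweighting by population income bracket shares:
  0.18×61.7 + 0.21×48.4 + 0.5×88 + 0.11×68.2 = 72.772%
Difference = 72.772 − 63.212 = 9.56 pp.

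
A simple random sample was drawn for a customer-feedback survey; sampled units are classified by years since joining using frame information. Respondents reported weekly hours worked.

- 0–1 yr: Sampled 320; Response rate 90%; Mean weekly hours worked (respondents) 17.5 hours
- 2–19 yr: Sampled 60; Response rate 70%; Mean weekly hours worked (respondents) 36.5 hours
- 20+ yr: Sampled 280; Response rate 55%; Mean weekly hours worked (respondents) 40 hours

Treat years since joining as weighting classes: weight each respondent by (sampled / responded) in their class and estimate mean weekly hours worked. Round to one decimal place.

28.8

With weight = n_sampled/n_responded per class, the weighted class total is n_sampled:
  0–1 yr: 320 × 17.5 = 5600
  2–19 yr: 60 × 36.5 = 2190
  20+ yr: 280 × 40 = 11,200
Adjusted estimate = 18,990 / 660 = 28.7727 → 28.8.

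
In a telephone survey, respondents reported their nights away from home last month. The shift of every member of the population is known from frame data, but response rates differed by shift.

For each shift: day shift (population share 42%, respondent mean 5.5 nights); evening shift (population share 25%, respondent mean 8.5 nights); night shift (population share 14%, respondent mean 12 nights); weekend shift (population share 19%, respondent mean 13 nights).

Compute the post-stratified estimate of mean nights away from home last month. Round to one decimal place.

8.6

Weight each group's respondent value by its population share:
  day shift: 0.42 × 5.5 = 2.31
  evening shift: 0.25 × 8.5 = 2.125
  night shift: 0.14 × 12 = 1.68
  weekend shift: 0.19 × 13 = 2.47
Post-stratified estimate = 8.585 → 8.6.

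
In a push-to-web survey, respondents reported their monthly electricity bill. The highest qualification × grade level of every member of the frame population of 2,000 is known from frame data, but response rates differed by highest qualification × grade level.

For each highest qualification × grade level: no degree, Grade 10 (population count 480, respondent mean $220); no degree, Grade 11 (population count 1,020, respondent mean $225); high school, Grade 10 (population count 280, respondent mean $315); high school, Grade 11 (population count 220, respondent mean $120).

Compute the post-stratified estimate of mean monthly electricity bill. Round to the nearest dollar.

Reweight to the known highest qualification × grade level distribution:
  no degree, Grade 10: (480/2,000) × 220 = 52.8
  no degree, Grade 11: (1,020/2,000) × 225 = 114.75
  high school, Grade 10: (280/2,000) × 315 = 44.1
  high school, Grade 11: (220/2,000) × 120 = 13.2
Post-stratified estimate = 224.85 → $225.

$225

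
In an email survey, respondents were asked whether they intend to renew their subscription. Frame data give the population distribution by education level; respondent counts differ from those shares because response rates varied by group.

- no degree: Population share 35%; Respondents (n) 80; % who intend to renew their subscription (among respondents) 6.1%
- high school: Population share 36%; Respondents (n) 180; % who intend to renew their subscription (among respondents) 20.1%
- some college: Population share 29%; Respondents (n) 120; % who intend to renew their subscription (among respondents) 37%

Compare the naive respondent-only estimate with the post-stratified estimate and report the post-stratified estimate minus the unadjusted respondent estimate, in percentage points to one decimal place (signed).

Unadjusted (pooled respondent) estimate weights by respondent counts:
  (80/380)×6.1 + (180/380)×20.1 + (120/380)×37 = 22.4895%
Post-stratified estimate weights by population shares:
  0.35×6.1 + 0.36×20.1 + 0.29×37 = 20.101%
Difference = 20.101 − 22.4895 = -2.3885 pp.

-2.4 percentage points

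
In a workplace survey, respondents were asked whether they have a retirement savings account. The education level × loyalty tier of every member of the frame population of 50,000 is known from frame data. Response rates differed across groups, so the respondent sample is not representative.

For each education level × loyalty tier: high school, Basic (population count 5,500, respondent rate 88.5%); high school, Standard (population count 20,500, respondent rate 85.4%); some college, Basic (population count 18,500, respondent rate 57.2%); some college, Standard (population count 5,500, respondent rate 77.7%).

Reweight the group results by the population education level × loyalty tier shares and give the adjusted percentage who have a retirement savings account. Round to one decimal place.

74.5%

Post-stratification weights by population share, not respondent share:
  high school, Basic: (5,500/50,000) × 88.5 = 9.735
  high school, Standard: (20,500/50,000) × 85.4 = 35.014
  some college, Basic: (18,500/50,000) × 57.2 = 21.164
  some college, Standard: (5,500/50,000) × 77.7 = 8.547
Post-stratified estimate = 74.46 → 74.5%.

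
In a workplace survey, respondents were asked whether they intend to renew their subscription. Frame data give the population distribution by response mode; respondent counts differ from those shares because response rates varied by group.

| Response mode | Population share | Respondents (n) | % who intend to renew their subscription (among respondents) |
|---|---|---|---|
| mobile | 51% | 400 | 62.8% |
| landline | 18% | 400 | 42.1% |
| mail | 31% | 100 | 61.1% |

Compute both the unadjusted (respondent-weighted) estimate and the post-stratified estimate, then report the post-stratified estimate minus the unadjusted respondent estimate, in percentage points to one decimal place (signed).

Without adjustment, the pooled respondent share is:
  (400/900)×62.8 + (400/900)×42.1 + (100/900)×61.1 = 53.4111%
Post-stratified estimate weights by population shares:
  0.51×62.8 + 0.18×42.1 + 0.31×61.1 = 58.547%
Difference = 58.547 − 53.4111 = 5.1359 pp.

+5.1 percentage points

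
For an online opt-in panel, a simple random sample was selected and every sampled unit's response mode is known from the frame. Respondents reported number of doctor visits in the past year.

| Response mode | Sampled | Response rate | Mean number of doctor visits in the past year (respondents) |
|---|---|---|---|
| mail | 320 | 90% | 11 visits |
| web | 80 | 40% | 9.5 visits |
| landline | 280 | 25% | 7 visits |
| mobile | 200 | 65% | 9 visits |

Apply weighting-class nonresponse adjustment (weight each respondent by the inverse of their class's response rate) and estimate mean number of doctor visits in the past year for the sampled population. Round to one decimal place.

9.1

Each respondent's weight = sampled/responded in their class; summing within a class gives n_sampled, so:
  mail: 320 × 11 = 3520
  web: 80 × 9.5 = 760
  landline: 280 × 7 = 1960
  mobile: 200 × 9 = 1800
Adjusted estimate = 8040 / 880 = 9.13636 → 9.1.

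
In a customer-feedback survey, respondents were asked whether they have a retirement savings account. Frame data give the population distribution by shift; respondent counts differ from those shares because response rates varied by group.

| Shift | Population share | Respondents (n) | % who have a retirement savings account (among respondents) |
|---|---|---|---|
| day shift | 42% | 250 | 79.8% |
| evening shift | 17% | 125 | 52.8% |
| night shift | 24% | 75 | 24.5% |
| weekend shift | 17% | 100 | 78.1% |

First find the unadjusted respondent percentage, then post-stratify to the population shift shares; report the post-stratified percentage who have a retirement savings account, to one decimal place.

61.6%

Unadjusted (pooled respondent) estimate weights by respondent counts:
  (250/550)×79.8 + (125/550)×52.8 + (75/550)×24.5 + (100/550)×78.1 = 65.8136%
Post-stratifying to population shares instead:
  0.42×79.8 + 0.17×52.8 + 0.24×24.5 + 0.17×78.1 = 61.649%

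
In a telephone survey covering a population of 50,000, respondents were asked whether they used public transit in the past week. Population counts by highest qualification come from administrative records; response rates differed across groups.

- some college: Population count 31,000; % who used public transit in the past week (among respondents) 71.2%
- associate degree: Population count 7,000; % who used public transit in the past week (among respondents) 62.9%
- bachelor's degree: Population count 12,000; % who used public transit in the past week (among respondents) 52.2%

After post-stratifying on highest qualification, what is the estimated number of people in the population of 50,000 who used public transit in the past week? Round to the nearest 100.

Apply each group's respondent rate to its population count:
  some college: 31,000 × 71.2% = 22,072
  associate degree: 7,000 × 62.9% = 4403
  bachelor's degree: 12,000 × 52.2% = 6264
Estimated total = 32,739 → 32,700.

32,700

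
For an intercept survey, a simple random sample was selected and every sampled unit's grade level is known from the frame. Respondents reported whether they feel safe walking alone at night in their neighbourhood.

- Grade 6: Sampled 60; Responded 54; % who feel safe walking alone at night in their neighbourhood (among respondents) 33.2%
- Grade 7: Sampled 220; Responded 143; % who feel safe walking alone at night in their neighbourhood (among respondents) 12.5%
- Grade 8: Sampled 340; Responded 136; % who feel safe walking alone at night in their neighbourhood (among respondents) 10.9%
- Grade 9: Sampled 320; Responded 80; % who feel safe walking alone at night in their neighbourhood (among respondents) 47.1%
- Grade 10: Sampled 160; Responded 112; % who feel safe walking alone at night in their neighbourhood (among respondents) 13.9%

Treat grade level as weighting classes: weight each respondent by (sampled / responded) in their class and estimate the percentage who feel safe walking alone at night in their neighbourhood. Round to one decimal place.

23.4%

Response rates by class: Grade 6 54/60 = 90%, Grade 7 143/220 = 65%, Grade 8 136/340 = 40%, Grade 9 80/320 = 25%, Grade 10 112/160 = 70%.
With weight = n_sampled/n_responded per class, the weighted class total is n_sampled:
  Grade 6: 60 × 33.2 = 1992
  Grade 7: 220 × 12.5 = 2750
  Grade 8: 340 × 10.9 = 3706
  Grade 9: 320 × 47.1 = 15,072
  Grade 10: 160 × 13.9 = 2224
Adjusted estimate = 25,744 / 1,100 = 23.4036 → 23.4%.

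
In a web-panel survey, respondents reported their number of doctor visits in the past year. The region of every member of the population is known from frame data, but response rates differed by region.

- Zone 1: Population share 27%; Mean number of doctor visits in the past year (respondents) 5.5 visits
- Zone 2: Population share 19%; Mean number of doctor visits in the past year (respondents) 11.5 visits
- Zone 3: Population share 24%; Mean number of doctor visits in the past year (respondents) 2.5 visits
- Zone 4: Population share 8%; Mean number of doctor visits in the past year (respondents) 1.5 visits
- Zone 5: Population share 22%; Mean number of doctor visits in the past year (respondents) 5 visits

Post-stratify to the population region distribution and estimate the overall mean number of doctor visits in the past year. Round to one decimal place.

5.5

Each cell contributes population-share × respondent value:
  Zone 1: 0.27 × 5.5 = 1.485
  Zone 2: 0.19 × 11.5 = 2.185
  Zone 3: 0.24 × 2.5 = 0.6
  Zone 4: 0.08 × 1.5 = 0.12
  Zone 5: 0.22 × 5 = 1.1
Post-stratified estimate = 5.49 → 5.5.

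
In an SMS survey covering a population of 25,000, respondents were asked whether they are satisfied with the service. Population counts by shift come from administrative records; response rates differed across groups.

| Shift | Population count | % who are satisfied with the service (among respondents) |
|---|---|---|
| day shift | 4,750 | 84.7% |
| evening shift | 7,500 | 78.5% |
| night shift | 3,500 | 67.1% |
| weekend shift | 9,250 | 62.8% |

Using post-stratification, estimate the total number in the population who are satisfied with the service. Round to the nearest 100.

Each cell contributes its population count × the respondent rate:
  day shift: 4,750 × 84.7% = 4023.25
  evening shift: 7,500 × 78.5% = 5887.5
  night shift: 3,500 × 67.1% = 2348.5
  weekend shift: 9,250 × 62.8% = 5809
Estimated total = 18068.2 → 18,100.

18,100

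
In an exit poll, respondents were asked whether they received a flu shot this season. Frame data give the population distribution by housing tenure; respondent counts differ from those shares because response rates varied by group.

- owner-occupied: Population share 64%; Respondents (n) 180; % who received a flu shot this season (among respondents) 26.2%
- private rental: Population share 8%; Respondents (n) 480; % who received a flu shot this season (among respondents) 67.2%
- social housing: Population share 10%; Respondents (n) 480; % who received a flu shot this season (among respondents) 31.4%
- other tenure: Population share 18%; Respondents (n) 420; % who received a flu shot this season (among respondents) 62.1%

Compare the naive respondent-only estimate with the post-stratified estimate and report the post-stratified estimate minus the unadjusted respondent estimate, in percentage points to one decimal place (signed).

Unadjusted (pooled respondent) estimate weights by respondent counts:
  (180/1560)×26.2 + (480/1560)×67.2 + (480/1560)×31.4 + (420/1560)×62.1 = 50.0808%
Reweighting by population housing tenure shares:
  0.64×26.2 + 0.08×67.2 + 0.1×31.4 + 0.18×62.1 = 36.462%
Difference = 36.462 − 50.0808 = -13.6188 pp.

-13.6 percentage points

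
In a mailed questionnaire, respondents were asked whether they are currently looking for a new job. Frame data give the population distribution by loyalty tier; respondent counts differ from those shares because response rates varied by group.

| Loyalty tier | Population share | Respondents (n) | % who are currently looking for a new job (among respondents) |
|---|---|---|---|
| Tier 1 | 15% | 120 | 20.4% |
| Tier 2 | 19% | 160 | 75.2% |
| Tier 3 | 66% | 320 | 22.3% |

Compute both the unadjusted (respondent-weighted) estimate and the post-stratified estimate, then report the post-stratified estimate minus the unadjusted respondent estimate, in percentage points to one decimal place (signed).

Without adjustment, the pooled respondent share is:
  (120/600)×20.4 + (160/600)×75.2 + (320/600)×22.3 = 36.0267%
Reweighting by population loyalty tier shares:
  0.15×20.4 + 0.19×75.2 + 0.66×22.3 = 32.066%
Difference = 32.066 − 36.0267 = -3.9607 pp.

-4.0 percentage points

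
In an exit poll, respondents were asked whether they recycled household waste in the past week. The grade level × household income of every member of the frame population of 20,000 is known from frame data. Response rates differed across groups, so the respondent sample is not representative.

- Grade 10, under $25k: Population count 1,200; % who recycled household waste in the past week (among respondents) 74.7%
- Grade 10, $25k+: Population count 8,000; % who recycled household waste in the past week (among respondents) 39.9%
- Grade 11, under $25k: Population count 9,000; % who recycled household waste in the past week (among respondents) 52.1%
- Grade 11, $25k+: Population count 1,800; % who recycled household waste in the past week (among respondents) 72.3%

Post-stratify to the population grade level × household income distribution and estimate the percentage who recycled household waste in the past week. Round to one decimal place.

50.4%

Weight each group's respondent value by its population share:
  Grade 10, under $25k: (1,200/20,000) × 74.7 = 4.482
  Grade 10, $25k+: (8,000/20,000) × 39.9 = 15.96
  Grade 11, under $25k: (9,000/20,000) × 52.1 = 23.445
  Grade 11, $25k+: (1,800/20,000) × 72.3 = 6.507
Post-stratified estimate = 50.394 → 50.4%.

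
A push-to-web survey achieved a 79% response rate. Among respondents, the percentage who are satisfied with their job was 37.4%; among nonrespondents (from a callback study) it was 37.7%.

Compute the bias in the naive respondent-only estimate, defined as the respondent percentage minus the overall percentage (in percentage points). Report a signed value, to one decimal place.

-0.1 percentage points

Nonresponse fraction = 1 − 0.79 = 0.21.
Bias = (nonresponse fraction) × (respondent percentage − nonrespondent percentage)
     = 0.21 × (37.4 − 37.7) = 0.21 × -0.3 = -0.063.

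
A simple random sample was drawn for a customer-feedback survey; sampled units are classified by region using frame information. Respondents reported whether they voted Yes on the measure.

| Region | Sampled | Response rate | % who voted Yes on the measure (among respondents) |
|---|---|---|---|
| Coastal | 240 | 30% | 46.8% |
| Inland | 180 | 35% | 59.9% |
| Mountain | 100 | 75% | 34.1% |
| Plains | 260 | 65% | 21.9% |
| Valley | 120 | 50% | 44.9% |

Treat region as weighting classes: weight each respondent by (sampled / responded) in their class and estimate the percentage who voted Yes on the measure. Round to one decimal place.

40.6%

Each respondent's weight = sampled/responded in their class; summing within a class gives n_sampled, so:
  Coastal: 240 × 46.8 = 11,232
  Inland: 180 × 59.9 = 10,782
  Mountain: 100 × 34.1 = 3410
  Plains: 260 × 21.9 = 5694
  Valley: 120 × 44.9 = 5388
Adjusted estimate = 36,506 / 900 = 40.5622 → 40.6%.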